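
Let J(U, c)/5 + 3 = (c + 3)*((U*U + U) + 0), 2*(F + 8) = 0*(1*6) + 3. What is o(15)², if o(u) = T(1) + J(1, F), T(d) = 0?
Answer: 2500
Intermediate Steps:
F = -13/2 (F = -8 + (0*(1*6) + 3)/2 = -8 + (0*6 + 3)/2 = -8 + (0 + 3)/2 = -8 + (½)*3 = -8 + 3/2 = -13/2 ≈ -6.5000)
J(U, c) = -15 + 5*(3 + c)*(U + U²) (J(U, c) = -15 + 5*((c + 3)*((U*U + U) + 0)) = -15 + 5*((3 + c)*((U² + U) + 0)) = -15 + 5*((3 + c)*((U + U²) + 0)) = -15 + 5*((3 + c)*(U + U²)) = -15 + 5*(3 + c)*(U + U²))
o(u) = -50 (o(u) = 0 + (-15 + 15*1 + 15*1² + 5*1*(-13/2) + 5*(-13/2)*1²) = 0 + (-15 + 15 + 15*1 - 65/2 + 5*(-13/2)*1) = 0 + (-15 + 15 + 15 - 65/2 - 65/2) = 0 - 50 = -50)
o(15)² = (-50)² = 2500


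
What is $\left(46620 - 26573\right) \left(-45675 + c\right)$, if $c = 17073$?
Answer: $-573384294$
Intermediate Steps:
$\left(46620 - 26573\right) \left(-45675 + c\right) = \left(46620 - 26573\right) \left(-45675 + 17073\right) = 20047 \left(-28602\right) = -573384294$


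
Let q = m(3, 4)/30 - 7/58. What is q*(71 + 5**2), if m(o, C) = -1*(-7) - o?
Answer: 176/145 ≈ 1.2138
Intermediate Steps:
m(o, C) = 7 - o
q = 11/870 (q = (7 - 1*3)/30 - 7/58 = (7 - 3)*(1/30) - 7*1/58 = 4*(1/30) - 7/58 = 2/15 - 7/58 = 11/870 ≈ 0.012644)
q*(71 + 5**2) = 11*(71 + 5**2)/870 = 11*(71 + 25)/870 = (11/870)*96 = 176/145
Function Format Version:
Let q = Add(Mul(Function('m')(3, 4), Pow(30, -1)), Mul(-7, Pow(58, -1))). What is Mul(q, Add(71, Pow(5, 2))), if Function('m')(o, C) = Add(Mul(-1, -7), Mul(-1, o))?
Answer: Rational(176, 145) ≈ 1.2138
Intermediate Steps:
Function('m')(o, C) = Add(7, Mul(-1, o))
q = Rational(11, 870) (q = Add(Mul(Add(7, Mul(-1, 3)), Pow(30, -1)), Mul(-7, Pow(58, -1))) = Add(Mul(Add(7, -3), Rational(1, 30)), Mul(-7, Rational(1, 58))) = Add(Mul(4, Rational(1, 30)), Rational(-7, 58)) = Add(Rational(2, 15), Rational(-7, 58)) = Rational(11, 870) ≈ 0.012644)
Mul(q, Add(71, Pow(5, 2))) = Mul(Rational(11, 870), Add(71, Pow(5, 2))) = Mul(Rational(11, 870), Add(71, 25)) = Mul(Rational(11, 870), 96) = Rational(176, 145)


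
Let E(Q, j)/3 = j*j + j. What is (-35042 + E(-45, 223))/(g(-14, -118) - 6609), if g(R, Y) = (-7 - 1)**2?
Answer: -16402/935 ≈ -17.542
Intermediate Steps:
g(R, Y) = 64 (g(R, Y) = (-8)**2 = 64)
E(Q, j) = 3*j + 3*j**2 (E(Q, j) = 3*(j*j + j) = 3*(j**2 + j) = 3*(j + j**2) = 3*j + 3*j**2)
(-35042 + E(-45, 223))/(g(-14, -118) - 6609) = (-35042 + 3*223*(1 + 223))/(64 - 6609) = (-35042 + 3*223*224)/(-6545) = (-35042 + 149856)*(-1/6545) = 114814*(-1/6545) = -16402/935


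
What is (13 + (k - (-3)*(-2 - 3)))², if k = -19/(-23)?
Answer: 729/529 ≈ 1.3781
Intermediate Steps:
k = 19/23 (k = -19*(-1/23) = 19/23 ≈ 0.82609)
(13 + (k - (-3)*(-2 - 3)))² = (13 + (19/23 - (-3)*(-2 - 3)))² = (13 + (19/23 - (-3)*(-5)))² = (13 + (19/23 - 1*15))² = (13 + (19/23 - 15))² = (13 - 326/23)² = (-27/23)² = 729/529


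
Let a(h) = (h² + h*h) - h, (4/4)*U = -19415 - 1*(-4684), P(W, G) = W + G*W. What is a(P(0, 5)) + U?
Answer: -14731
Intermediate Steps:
U = -14731 (U = -19415 - 1*(-4684) = -19415 + 4684 = -14731)
a(h) = -h + 2*h² (a(h) = (h² + h²) - h = 2*h² - h = -h + 2*h²)
a(P(0, 5)) + U = (0*(1 + 5))*(-1 + 2*(0*(1 + 5))) - 14731 = (0*6)*(-1 + 2*(0*6)) - 14731 = 0*(-1 + 2*0) - 14731 = 0*(-1 + 0) - 14731 = 0*(-1) - 14731 = 0 - 14731 = -14731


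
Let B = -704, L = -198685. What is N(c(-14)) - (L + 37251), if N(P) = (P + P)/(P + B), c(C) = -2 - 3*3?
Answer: 10493212/65 ≈ 1.6143e+5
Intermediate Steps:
c(C) = -11 (c(C) = -2 - 9 = -11)
N(P) = 2*P/(-704 + P) (N(P) = (P + P)/(P - 704) = (2*P)/(-704 + P) = 2*P/(-704 + P))
N(c(-14)) - (L + 37251) = 2*(-11)/(-704 - 11) - (-198685 + 37251) = 2*(-11)/(-715) - 1*(-161434) = 2*(-11)*(-1/715) + 161434 = 2/65 + 161434 = 10493212/65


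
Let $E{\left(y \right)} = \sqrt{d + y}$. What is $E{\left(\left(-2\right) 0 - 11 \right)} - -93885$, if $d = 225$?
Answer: $93885 + \sqrt{214} \approx 93900.0$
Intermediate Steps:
$E{\left(y \right)} = \sqrt{225 + y}$
$E{\left(\left(-2\right) 0 - 11 \right)} - -93885 = \sqrt{225 - 11} - -93885 = \sqrt{225 + \left(0 - 11\right)} + 93885 = \sqrt{225 - 11} + 93885 = \sqrt{214} + 93885 = 93885 + \sqrt{214}$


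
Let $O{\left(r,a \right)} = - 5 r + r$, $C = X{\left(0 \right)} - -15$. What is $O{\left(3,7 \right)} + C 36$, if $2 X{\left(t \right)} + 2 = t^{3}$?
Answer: $492$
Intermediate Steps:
$X{\left(t \right)} = -1 + \frac{t^{3}}{2}$
$C = 14$ ($C = \left(-1 + \frac{0^{3}}{2}\right) - -15 = \left(-1 + \frac{1}{2} \cdot 0\right) + 15 = \left(-1 + 0\right) + 15 = -1 + 15 = 14$)
$O{\left(r,a \right)} = - 4 r$
$O{\left(3,7 \right)} + C 36 = \left(-4\right) 3 + 14 \cdot 36 = -12 + 504 = 492$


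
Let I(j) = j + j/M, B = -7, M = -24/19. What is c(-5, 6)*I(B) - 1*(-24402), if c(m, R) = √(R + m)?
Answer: 585613/24 ≈ 24401.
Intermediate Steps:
M = -24/19 (M = -24*1/19 = -24/19 ≈ -1.2632)
I(j) = 5*j/24 (I(j) = j + j/(-24/19) = j + j*(-19/24) = j - 19*j/24 = 5*j/24)
c(-5, 6)*I(B) - 1*(-24402) = √(6 - 5)*((5/24)*(-7)) - 1*(-24402) = √1*(-35/24) + 24402 = 1*(-35/24) + 24402 = -35/24 + 24402 = 585613/24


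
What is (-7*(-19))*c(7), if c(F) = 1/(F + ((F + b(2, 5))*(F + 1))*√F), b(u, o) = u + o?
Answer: -19/1791 + 304*√7/1791 ≈ 0.43847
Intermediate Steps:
b(u, o) = o + u
c(F) = 1/(F + √F*(1 + F)*(7 + F)) (c(F) = 1/(F + ((F + (5 + 2))*(F + 1))*√F) = 1/(F + ((F + 7)*(1 + F))*√F) = 1/(F + ((7 + F)*(1 + F))*√F) = 1/(F + ((1 + F)*(7 + F))*√F) = 1/(F + √F*(1 + F)*(7 + F)))
(-7*(-19))*c(7) = (-7*(-19))/(7 + 7^(5/2) + 7*√7 + 8*7^(3/2)) = 133/(7 + 49*√7 + 7*√7 + 8*(7*√7)) = 133/(7 + 49*√7 + 7*√7 + 56*√7) = 133/(7 + 112*√7)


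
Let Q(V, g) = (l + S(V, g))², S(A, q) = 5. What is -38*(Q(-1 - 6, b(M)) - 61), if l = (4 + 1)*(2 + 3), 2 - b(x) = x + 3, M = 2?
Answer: -31882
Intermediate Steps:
b(x) = -1 - x (b(x) = 2 - (x + 3) = 2 - (3 + x) = 2 + (-3 - x) = -1 - x)
l = 25 (l = 5*5 = 25)
Q(V, g) = 900 (Q(V, g) = (25 + 5)² = 30² = 900)
-38*(Q(-1 - 6, b(M)) - 61) = -38*(900 - 61) = -38*839 = -31882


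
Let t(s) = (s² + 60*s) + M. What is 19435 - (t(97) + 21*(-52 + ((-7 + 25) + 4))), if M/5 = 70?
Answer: 4486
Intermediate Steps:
M = 350 (M = 5*70 = 350)
t(s) = 350 + s² + 60*s (t(s) = (s² + 60*s) + 350 = 350 + s² + 60*s)
19435 - (t(97) + 21*(-52 + ((-7 + 25) + 4))) = 19435 - ((350 + 97² + 60*97) + 21*(-52 + ((-7 + 25) + 4))) = 19435 - ((350 + 9409 + 5820) + 21*(-52 + (18 + 4))) = 19435 - (15579 + 21*(-52 + 22)) = 19435 - (15579 + 21*(-30)) = 19435 - (15579 - 630) = 19435 - 1*14949 = 19435 - 14949 = 4486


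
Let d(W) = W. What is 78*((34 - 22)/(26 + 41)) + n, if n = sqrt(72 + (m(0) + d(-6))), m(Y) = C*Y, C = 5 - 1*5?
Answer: 936/67 + sqrt(66) ≈ 22.094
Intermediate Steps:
C = 0 (C = 5 - 5 = 0)
m(Y) = 0 (m(Y) = 0*Y = 0)
n = sqrt(66) (n = sqrt(72 + (0 - 6)) = sqrt(72 - 6) = sqrt(66) ≈ 8.1240)
78*((34 - 22)/(26 + 41)) + n = 78*((34 - 22)/(26 + 41)) + sqrt(66) = 78*(12/67) + sqrt(66) = 936/67 + sqrt(66)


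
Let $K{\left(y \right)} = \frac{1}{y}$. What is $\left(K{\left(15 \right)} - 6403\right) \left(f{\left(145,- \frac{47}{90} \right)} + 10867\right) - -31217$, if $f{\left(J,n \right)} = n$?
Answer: $- \frac{46943628151}{675} \approx -6.9546 \cdot 10^{7}$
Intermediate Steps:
$\left(K{\left(15 \right)} - 6403\right) \left(f{\left(145,- \frac{47}{90} \right)} + 10867\right) - -31217 = \left(\frac{1}{15} - 6403\right) \left(- \frac{47}{90} + 10867\right) - -31217 = \left(\frac{1}{15} - 6403\right) \left(\left(-47\right) \frac{1}{90} + 10867\right) + 31217 = - \frac{96044 \left(- \frac{47}{90} + 10867\right)}{15} + 31217 = \left(- \frac{96044}{15}\right) \frac{977983}{90} + 31217 = - \frac{46964699626}{675} + 31217 = - \frac{46943628151}{675}$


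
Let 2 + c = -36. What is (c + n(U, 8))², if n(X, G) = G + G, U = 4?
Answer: 484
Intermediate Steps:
c = -38 (c = -2 - 36 = -38)
n(X, G) = 2*G
(c + n(U, 8))² = (-38 + 2*8)² = (-38 + 16)² = (-22)² = 484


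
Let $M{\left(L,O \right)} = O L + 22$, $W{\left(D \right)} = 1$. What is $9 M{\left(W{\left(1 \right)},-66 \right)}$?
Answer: $-396$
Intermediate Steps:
$M{\left(L,O \right)} = 22 + L O$ ($M{\left(L,O \right)} = L O + 22 = 22 + L O$)
$9 M{\left(W{\left(1 \right)},-66 \right)} = 9 \left(22 + 1 \left(-66\right)\right) = 9 \left(22 - 66\right) = 9 \left(-44\right) = -396$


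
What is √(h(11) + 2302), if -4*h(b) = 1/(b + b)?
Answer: 5*√178266/44 ≈ 47.979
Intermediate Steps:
h(b) = -1/(8*b) (h(b) = -1/(4*(b + b)) = -1/(2*b)/4 = -1/(8*b))
√(h(11) + 2302) = √(-⅛/11 + 2302) = √(-⅛*1/11 + 2302) = √(-1/88 + 2302) = √(202575/88) = 5*√178266/44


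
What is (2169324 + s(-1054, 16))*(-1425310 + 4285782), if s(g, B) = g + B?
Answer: 6202321390992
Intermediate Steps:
s(g, B) = B + g
(2169324 + s(-1054, 16))*(-1425310 + 4285782) = (2169324 + (16 - 1054))*(-1425310 + 4285782) = (2169324 - 1038)*2860472 = 2168286*2860472 = 6202321390992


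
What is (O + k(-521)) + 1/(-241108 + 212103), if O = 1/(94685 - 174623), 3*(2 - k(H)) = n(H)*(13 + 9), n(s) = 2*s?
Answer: 17721845474957/2318601690 ≈ 7643.3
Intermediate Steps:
k(H) = 2 - 44*H/3 (k(H) = 2 - 2*H*(13 + 9)/3 = 2 - 2*H*22/3 = 2 - 44*H/3)
O = -1/79938 (O = 1/(-79938) = -1/79938 ≈ -1.2510e-5)
(O + k(-521)) + 1/(-241108 + 212103) = (-1/79938 + (2 - 44/3*(-521))) + 1/(-241108 + 212103) = (-1/79938 + (2 + 22924/3)) + 1/(-29005) = (-1/79938 + 22930/3) - 1/29005 = 610992779/79938 - 1/29005 = 17721845474957/2318601690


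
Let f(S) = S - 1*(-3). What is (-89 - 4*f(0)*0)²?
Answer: 7921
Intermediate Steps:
f(S) = 3 + S (f(S) = S + 3 = 3 + S)
(-89 - 4*f(0)*0)² = (-89 - 4*(3 + 0)*0)² = (-89 - 4*3*0)² = (-89 - 12*0)² = (-89 + 0)² = (-89)² = 7921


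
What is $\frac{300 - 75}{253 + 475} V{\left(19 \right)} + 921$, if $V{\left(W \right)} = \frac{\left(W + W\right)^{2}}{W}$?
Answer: $\frac{171897}{182} \approx 944.49$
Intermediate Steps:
$V{\left(W \right)} = 4 W$ ($V{\left(W \right)} = \frac{\left(2 W\right)^{2}}{W} = \frac{4 W^{2}}{W} = 4 W$)
$\frac{300 - 75}{253 + 475} V{\left(19 \right)} + 921 = \frac{300 - 75}{253 + 475} \cdot 4 \cdot 19 + 921 = \frac{225}{728} \cdot 76 + 921 = \frac{4275}{182} + 921 = \frac{171897}{182}$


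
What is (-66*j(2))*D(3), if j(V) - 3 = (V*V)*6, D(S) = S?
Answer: -5346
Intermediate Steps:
j(V) = 3 + 6*V**2 (j(V) = 3 + (V*V)*6 = 3 + V**2*6 = 3 + 6*V**2)
(-66*j(2))*D(3) = -66*(3 + 6*2**2)*3 = -66*(3 + 6*4)*3 = -66*(3 + 24)*3 = -66*27*3 = -1782*3 = -5346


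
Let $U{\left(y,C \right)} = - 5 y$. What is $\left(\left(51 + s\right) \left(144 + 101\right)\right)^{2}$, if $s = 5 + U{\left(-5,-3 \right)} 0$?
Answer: $188238400$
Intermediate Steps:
$s = 5$ ($s = 5 + \left(-5\right) \left(-5\right) 0 = 5 + 25 \cdot 0 = 5 + 0 = 5$)
$\left(\left(51 + s\right) \left(144 + 101\right)\right)^{2} = \left(\left(51 + 5\right) \left(144 + 101\right)\right)^{2} = \left(56 \cdot 245\right)^{2} = 13720^{2} = 188238400$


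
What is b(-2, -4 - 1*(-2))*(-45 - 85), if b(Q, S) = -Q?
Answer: -260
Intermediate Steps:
b(-2, -4 - 1*(-2))*(-45 - 85) = (-1*(-2))*(-45 - 85) = 2*(-130) = -260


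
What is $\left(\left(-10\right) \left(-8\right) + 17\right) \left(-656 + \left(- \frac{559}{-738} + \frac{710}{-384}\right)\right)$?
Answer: $- \frac{1505233681}{23616} \approx -63738.0$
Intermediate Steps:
$\left(\left(-10\right) \left(-8\right) + 17\right) \left(-656 + \left(- \frac{559}{-738} + \frac{710}{-384}\right)\right) = \left(80 + 17\right) \left(-656 + \left(\left(-559\right) \left(- \frac{1}{738}\right) + 710 \left(- \frac{1}{384}\right)\right)\right) = 97 \left(-656 + \left(\frac{559}{738} - \frac{355}{192}\right)\right) = 97 \left(-656 - \frac{25777}{23616}\right) = 97 \left(- \frac{15517873}{23616}\right) = - \frac{1505233681}{23616}$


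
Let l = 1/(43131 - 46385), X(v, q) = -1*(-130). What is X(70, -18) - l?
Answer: 423021/3254 ≈ 130.00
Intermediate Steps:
X(v, q) = 130
l = -1/3254 (l = 1/(-3254) = -1/3254 ≈ -0.00030731)
X(70, -18) - l = 130 - 1*(-1/3254) = 130 + 1/3254 = 423021/3254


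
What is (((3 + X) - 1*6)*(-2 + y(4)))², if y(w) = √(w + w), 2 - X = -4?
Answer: 108 - 72*√2 ≈ 6.1766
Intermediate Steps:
X = 6 (X = 2 - 1*(-4) = 2 + 4 = 6)
y(w) = √2*√w (y(w) = √(2*w) = √2*√w)
(((3 + X) - 1*6)*(-2 + y(4)))² = (((3 + 6) - 1*6)*(-2 + √2*√4))² = ((9 - 6)*(-2 + √2*2))² = (3*(-2 + 2*√2))² = (-6 + 6*√2)²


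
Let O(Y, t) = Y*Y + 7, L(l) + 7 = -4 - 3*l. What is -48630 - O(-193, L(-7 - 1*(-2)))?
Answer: -85886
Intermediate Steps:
L(l) = -11 - 3*l (L(l) = -7 + (-4 - 3*l) = -11 - 3*l)
O(Y, t) = 7 + Y² (O(Y, t) = Y² + 7 = 7 + Y²)
-48630 - O(-193, L(-7 - 1*(-2))) = -48630 - (7 + (-193)²) = -48630 - (7 + 37249) = -48630 - 1*37256 = -48630 - 37256 = -85886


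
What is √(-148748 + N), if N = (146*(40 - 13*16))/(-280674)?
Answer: 2*I*√81375328704129/46779 ≈ 385.68*I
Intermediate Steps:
N = 4088/46779 (N = (146*(40 - 208))*(-1/280674) = (146*(-168))*(-1/280674) = -24528*(-1/280674) = 4088/46779 ≈ 0.087390)
√(-148748 + N) = √(-148748 + 4088/46779) = √(-6958278604/46779) = 2*I*√81375328704129/46779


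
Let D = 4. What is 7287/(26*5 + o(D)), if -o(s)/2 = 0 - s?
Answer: 2429/46 ≈ 52.804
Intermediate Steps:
o(s) = 2*s (o(s) = -2*(0 - s) = -(-2)*s = 2*s)
7287/(26*5 + o(D)) = 7287/(26*5 + 2*4) = 7287/(130 + 8) = 7287/138 = 7287*(1/138) = 2429/46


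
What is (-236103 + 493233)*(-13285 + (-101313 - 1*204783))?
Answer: -82122436530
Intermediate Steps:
(-236103 + 493233)*(-13285 + (-101313 - 1*204783)) = 257130*(-13285 + (-101313 - 204783)) = 257130*(-13285 - 306096) = 257130*(-319381) = -82122436530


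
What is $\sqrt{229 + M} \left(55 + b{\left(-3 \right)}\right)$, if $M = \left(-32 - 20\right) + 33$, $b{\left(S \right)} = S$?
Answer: $52 \sqrt{210} \approx 753.55$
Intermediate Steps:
$M = -19$ ($M = -52 + 33 = -19$)
$\sqrt{229 + M} \left(55 + b{\left(-3 \right)}\right) = \sqrt{229 - 19} \left(55 - 3\right) = \sqrt{210} \cdot 52 = 52 \sqrt{210}$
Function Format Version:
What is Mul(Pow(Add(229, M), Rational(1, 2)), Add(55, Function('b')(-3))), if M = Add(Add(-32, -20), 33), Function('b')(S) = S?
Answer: Mul(52, Pow(210, Rational(1, 2))) ≈ 753.55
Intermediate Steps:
M = -19 (M = Add(-52, 33) = -19)
Mul(Pow(Add(229, M), Rational(1, 2)), Add(55, Function('b')(-3))) = Mul(Pow(Add(229, -19), Rational(1, 2)), Add(55, -3)) = Mul(Pow(210, Rational(1, 2)), 52) = Mul(52, Pow(210, Rational(1, 2)))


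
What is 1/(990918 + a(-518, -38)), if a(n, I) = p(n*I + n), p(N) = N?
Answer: 1/1010084 ≈ 9.9002e-7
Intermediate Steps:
a(n, I) = n + I*n (a(n, I) = n*I + n = I*n + n = n + I*n)
1/(990918 + a(-518, -38)) = 1/(990918 - 518*(1 - 38)) = 1/(990918 - 518*(-37)) = 1/(990918 + 19166) = 1/1010084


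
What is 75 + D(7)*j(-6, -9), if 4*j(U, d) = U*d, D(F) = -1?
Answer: 123/2 ≈ 61.500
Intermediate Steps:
j(U, d) = U*d/4 (j(U, d) = (U*d)/4 = U*d/4)
75 + D(7)*j(-6, -9) = 75 - (-6)*(-9)/4 = 75 - 1*27/2 = 75 - 27/2 = 123/2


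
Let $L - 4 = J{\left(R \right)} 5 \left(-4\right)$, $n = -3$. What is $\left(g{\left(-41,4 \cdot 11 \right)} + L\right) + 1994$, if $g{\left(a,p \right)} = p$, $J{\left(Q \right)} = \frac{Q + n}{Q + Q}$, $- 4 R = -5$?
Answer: $2056$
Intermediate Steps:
$R = \frac{5}{4}$ ($R = \left(- \frac{1}{4}\right) \left(-5\right) = \frac{5}{4} \approx 1.25$)
$J{\left(Q \right)} = \frac{-3 + Q}{2 Q}$ ($J{\left(Q \right)} = \frac{Q - 3}{Q + Q} = \frac{-3 + Q}{2 Q}$)
$L = 18$ ($L = 4 + \frac{-3 + \frac{5}{4}}{2 \cdot \frac{5}{4}} \cdot 5 \left(-4\right) = 4 + \frac{1}{2} \cdot \frac{4}{5} \left(- \frac{7}{4}\right) 5 \left(-4\right) = 4 + \left(- \frac{7}{10}\right) 5 \left(-4\right) = 4 - -14 = 4 + 14 = 18$)
$\left(g{\left(-41,4 \cdot 11 \right)} + L\right) + 1994 = \left(4 \cdot 11 + 18\right) + 1994 = \left(44 + 18\right) + 1994 = 62 + 1994 = 2056$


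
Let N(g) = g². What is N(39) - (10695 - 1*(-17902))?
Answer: -27076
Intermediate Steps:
N(39) - (10695 - 1*(-17902)) = 39² - (10695 - 1*(-17902)) = 1521 - (10695 + 17902) = 1521 - 1*28597 = 1521 - 28597 = -27076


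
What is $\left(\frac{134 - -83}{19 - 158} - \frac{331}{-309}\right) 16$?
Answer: $- \frac{336704}{42951} \approx -7.8393$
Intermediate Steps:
$\left(\frac{134 - -83}{19 - 158} - \frac{331}{-309}\right) 16 = \left(\frac{134 + 83}{-139} - - \frac{331}{309}\right) 16 = \left(217 \left(- \frac{1}{139}\right) + \frac{331}{309}\right) 16 = \left(- \frac{217}{139} + \frac{331}{309}\right) 16 = \left(- \frac{21044}{42951}\right) 16 = - \frac{336704}{42951}$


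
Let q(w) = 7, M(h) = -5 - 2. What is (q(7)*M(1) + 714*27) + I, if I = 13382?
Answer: 32611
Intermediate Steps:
M(h) = -7
(q(7)*M(1) + 714*27) + I = (7*(-7) + 714*27) + 13382 = (-49 + 19278) + 13382 = 19229 + 13382 = 32611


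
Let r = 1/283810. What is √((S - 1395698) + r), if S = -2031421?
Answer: I*√276047979100232090/283810 ≈ 1851.2*I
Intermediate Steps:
r = 1/283810 ≈ 3.5235e-6
√((S - 1395698) + r) = √((-2031421 - 1395698) + 1/283810) = √(-3427119 + 1/283810) = √(-972650643389/283810) = I*√276047979100232090/283810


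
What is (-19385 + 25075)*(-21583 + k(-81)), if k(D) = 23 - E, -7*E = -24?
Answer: -858871360/7 ≈ -1.2270e+8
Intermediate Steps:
E = 24/7 (E = -⅐*(-24) = 24/7 ≈ 3.4286)
k(D) = 137/7 (k(D) = 23 - 1*24/7 = 23 - 24/7 = 137/7)
(-19385 + 25075)*(-21583 + k(-81)) = (-19385 + 25075)*(-21583 + 137/7) = 5690*(-150944/7) = -858871360/7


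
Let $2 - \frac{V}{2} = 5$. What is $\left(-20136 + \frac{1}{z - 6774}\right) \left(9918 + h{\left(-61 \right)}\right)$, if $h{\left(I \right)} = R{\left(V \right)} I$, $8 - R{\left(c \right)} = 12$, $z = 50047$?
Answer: $- \frac{8854609180574}{43273} \approx -2.0462 \cdot 10^{8}$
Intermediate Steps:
$V = -6$ ($V = 4 - 10 = -6$)
$R{\left(c \right)} = -4$ ($R{\left(c \right)} = 8 - 12 = -4$)
$h{\left(I \right)} = - 4 I$
$\left(-20136 + \frac{1}{z - 6774}\right) \left(9918 + h{\left(-61 \right)}\right) = \left(-20136 + \frac{1}{50047 - 6774}\right) \left(9918 - -244\right) = \left(-20136 + \frac{1}{43273}\right) \left(9918 + 244\right) = \left(-20136 + \frac{1}{43273}\right) 10162 = \left(- \frac{871345127}{43273}\right) 10162 = - \frac{8854609180574}{43273}$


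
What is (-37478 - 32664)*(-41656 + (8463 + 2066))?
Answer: 2183310034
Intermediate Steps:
(-37478 - 32664)*(-41656 + (8463 + 2066)) = -70142*(-41656 + 10529) = -70142*(-31127) = 2183310034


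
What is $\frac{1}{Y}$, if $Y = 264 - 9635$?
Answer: $- \frac{1}{9371} \approx -0.00010671$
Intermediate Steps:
$Y = -9371$ ($Y = 264 - 9635 = -9371$)
$\frac{1}{Y} = \frac{1}{-9371} = - \frac{1}{9371}$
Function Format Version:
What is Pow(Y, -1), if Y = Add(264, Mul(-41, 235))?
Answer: Rational(-1, 9371) ≈ -0.00010671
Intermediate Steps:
Y = -9371 (Y = Add(264, -9635) = -9371)
Pow(Y, -1) = Pow(-9371, -1) = Rational(-1, 9371)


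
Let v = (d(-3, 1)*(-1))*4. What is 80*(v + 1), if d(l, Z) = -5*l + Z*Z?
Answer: -5040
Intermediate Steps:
d(l, Z) = Z**2 - 5*l (d(l, Z) = -5*l + Z**2 = Z**2 - 5*l)
v = -64 (v = ((1**2 - 5*(-3))*(-1))*4 = ((1 + 15)*(-1))*4 = (16*(-1))*4 = -16*4 = -64)
80*(v + 1) = 80*(-64 + 1) = 80*(-63) = -5040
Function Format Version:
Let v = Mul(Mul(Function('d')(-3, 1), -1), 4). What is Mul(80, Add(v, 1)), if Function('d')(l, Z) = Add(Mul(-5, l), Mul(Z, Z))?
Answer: -5040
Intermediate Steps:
Function('d')(l, Z) = Add(Pow(Z, 2), Mul(-5, l)) (Function('d')(l, Z) = Add(Mul(-5, l), Pow(Z, 2)) = Add(Pow(Z, 2), Mul(-5, l)))
v = -64 (v = Mul(Mul(Add(Pow(1, 2), Mul(-5, -3)), -1), 4) = Mul(Mul(Add(1, 15), -1), 4) = Mul(Mul(16, -1), 4) = Mul(-16, 4) = -64)
Mul(80, Add(v, 1)) = Mul(80, Add(-64, 1)) = Mul(80, -63) = -5040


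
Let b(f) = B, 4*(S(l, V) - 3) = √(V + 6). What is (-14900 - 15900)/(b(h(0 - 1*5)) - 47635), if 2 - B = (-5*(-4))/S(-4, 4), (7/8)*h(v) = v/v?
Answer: 98310242800/152062211043 + 1232000*√10/152062211043 ≈ 0.64654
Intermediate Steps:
S(l, V) = 3 + √(6 + V)/4 (S(l, V) = 3 + √(V + 6)/4 = 3 + √(6 + V)/4)
h(v) = 8/7 (h(v) = 8*(v/v)/7 = (8/7)*1 = 8/7)
B = 2 - 20/(3 + √10/4) (B = 2 - (-5*(-4))/(3 + √(6 + 4)/4) = 2 - 20/(3 + √10/4) ≈ -3.2763)
b(f) = -346/67 + 40*√10/67
(-14900 - 15900)/(b(h(0 - 1*5)) - 47635) = (-14900 - 15900)/((-346/67 + 40*√10/67) - 47635) = -30800/(-3191891/67 + 40*√10/67)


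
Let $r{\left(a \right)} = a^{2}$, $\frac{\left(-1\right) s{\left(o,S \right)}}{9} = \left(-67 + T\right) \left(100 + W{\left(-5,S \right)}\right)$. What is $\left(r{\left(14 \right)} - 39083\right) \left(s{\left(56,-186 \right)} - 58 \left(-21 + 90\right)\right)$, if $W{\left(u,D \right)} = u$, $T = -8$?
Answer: $-2338003101$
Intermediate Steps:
$s{\left(o,S \right)} = 64125$ ($s{\left(o,S \right)} = - 9 \left(-67 - 8\right) \left(100 - 5\right) = - 9 \left(\left(-75\right) 95\right) = \left(-9\right) \left(-7125\right) = 64125$)
$\left(r{\left(14 \right)} - 39083\right) \left(s{\left(56,-186 \right)} - 58 \left(-21 + 90\right)\right) = \left(14^{2} - 39083\right) \left(64125 - 58 \left(-21 + 90\right)\right) = \left(196 - 39083\right) \left(64125 - 4002\right) = - 38887 \left(64125 - 4002\right) = \left(-38887\right) 60123 = -2338003101$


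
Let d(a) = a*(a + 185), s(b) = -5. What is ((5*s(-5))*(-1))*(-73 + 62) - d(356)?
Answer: -192871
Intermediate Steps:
d(a) = a*(185 + a)
((5*s(-5))*(-1))*(-73 + 62) - d(356) = ((5*(-5))*(-1))*(-73 + 62) - 356*(185 + 356) = -25*(-1)*(-11) - 356*541 = 25*(-11) - 1*192596 = -275 - 192596 = -192871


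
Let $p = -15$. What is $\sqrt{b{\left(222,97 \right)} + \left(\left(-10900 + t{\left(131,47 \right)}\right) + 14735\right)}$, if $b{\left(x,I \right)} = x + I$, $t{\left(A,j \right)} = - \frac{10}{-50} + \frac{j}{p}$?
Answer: $\frac{\sqrt{933990}}{15} \approx 64.429$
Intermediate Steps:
$t{\left(A,j \right)} = \frac{1}{5} - \frac{j}{15}$ ($t{\left(A,j \right)} = - \frac{10}{-50} + \frac{j}{-15} = \left(-10\right) \left(- \frac{1}{50}\right) + j \left(- \frac{1}{15}\right) = \frac{1}{5} - \frac{j}{15}$)
$b{\left(x,I \right)} = I + x$
$\sqrt{b{\left(222,97 \right)} + \left(\left(-10900 + t{\left(131,47 \right)}\right) + 14735\right)} = \sqrt{\left(97 + 222\right) + \left(\left(-10900 + \left(\frac{1}{5} - \frac{47}{15}\right)\right) + 14735\right)} = \sqrt{319 + \left(\left(-10900 + \left(\frac{1}{5} - \frac{47}{15}\right)\right) + 14735\right)} = \sqrt{319 + \left(\left(-10900 - \frac{44}{15}\right) + 14735\right)} = \sqrt{319 + \left(- \frac{163544}{15} + 14735\right)} = \sqrt{319 + \frac{57481}{15}} = \sqrt{\frac{62266}{15}} = \frac{\sqrt{933990}}{15}$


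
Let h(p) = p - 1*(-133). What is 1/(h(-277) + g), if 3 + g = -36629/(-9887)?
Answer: -9887/1416760 ≈ -0.0069786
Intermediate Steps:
h(p) = 133 + p (h(p) = p + 133 = 133 + p)
g = 6968/9887 (g = -3 - 36629/(-9887) = -3 - 36629*(-1/9887) = -3 + 36629/9887 = 6968/9887 ≈ 0.70476)
1/(h(-277) + g) = 1/((133 - 277) + 6968/9887) = 1/(-144 + 6968/9887) = 1/(-1416760/9887) = -9887/1416760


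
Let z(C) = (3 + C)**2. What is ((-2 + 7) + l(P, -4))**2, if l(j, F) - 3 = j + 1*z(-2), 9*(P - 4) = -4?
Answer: 12769/81 ≈ 157.64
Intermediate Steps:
P = 32/9 (P = 4 + (1/9)*(-4) = 4 - 4/9 = 32/9 ≈ 3.5556)
l(j, F) = 4 + j (l(j, F) = 3 + (j + 1*(3 - 2)**2) = 3 + (j + 1*1**2) = 3 + (j + 1*1) = 3 + (j + 1) = 3 + (1 + j) = 4 + j)
((-2 + 7) + l(P, -4))**2 = ((-2 + 7) + (4 + 32/9))**2 = (5 + 68/9)**2 = (113/9)**2 = 12769/81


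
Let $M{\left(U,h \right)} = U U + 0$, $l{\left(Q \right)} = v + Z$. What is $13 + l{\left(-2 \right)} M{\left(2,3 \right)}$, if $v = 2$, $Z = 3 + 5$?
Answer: $53$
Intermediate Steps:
$Z = 8$
$l{\left(Q \right)} = 10$ ($l{\left(Q \right)} = 2 + 8 = 10$)
$M{\left(U,h \right)} = U^{2}$ ($M{\left(U,h \right)} = U^{2} + 0 = U^{2}$)
$13 + l{\left(-2 \right)} M{\left(2,3 \right)} = 13 + 10 \cdot 2^{2} = 13 + 10 \cdot 4 = 13 + 40 = 53$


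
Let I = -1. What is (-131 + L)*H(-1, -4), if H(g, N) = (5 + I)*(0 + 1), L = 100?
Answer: -124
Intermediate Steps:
H(g, N) = 4 (H(g, N) = (5 - 1)*(0 + 1) = 4*1 = 4)
(-131 + L)*H(-1, -4) = (-131 + 100)*4 = -31*4 = -124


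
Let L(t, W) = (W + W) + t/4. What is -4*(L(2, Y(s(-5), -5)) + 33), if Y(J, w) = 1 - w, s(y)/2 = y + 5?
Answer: -182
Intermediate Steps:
s(y) = 10 + 2*y (s(y) = 2*(y + 5) = 2*(5 + y) = 10 + 2*y)
L(t, W) = 2*W + t/4 (L(t, W) = 2*W + t*(¼) = 2*W + t/4)
-4*(L(2, Y(s(-5), -5)) + 33) = -4*((2*(1 - 1*(-5)) + (¼)*2) + 33) = -4*((2*(1 + 5) + ½) + 33) = -4*((2*6 + ½) + 33) = -4*((12 + ½) + 33) = -4*(25/2 + 33) = -4*91/2 = -182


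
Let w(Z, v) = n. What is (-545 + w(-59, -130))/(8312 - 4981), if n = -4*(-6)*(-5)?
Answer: -665/3331 ≈ -0.19964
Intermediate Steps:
n = -120 (n = 24*(-5) = -120)
w(Z, v) = -120
(-545 + w(-59, -130))/(8312 - 4981) = (-545 - 120)/(8312 - 4981) = -665/3331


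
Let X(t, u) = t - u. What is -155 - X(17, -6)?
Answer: -178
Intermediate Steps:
-155 - X(17, -6) = -155 - (17 - 1*(-6)) = -155 - (17 + 6) = -155 - 1*23 = -155 - 23 = -178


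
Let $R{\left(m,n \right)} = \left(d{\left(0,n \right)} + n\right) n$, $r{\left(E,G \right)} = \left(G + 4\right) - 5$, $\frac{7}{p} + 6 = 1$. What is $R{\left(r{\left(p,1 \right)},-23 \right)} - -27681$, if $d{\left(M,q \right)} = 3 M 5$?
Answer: $28210$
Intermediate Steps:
$d{\left(M,q \right)} = 15 M$
$p = - \frac{7}{5}$ ($p = \frac{7}{-6 + 1} = \frac{7}{-5} = 7 \left(- \frac{1}{5}\right) = - \frac{7}{5} \approx -1.4$)
$r{\left(E,G \right)} = -1 + G$ ($r{\left(E,G \right)} = \left(4 + G\right) - 5 = -1 + G$)
$R{\left(m,n \right)} = n^{2}$ ($R{\left(m,n \right)} = \left(15 \cdot 0 + n\right) n = \left(0 + n\right) n = n n = n^{2}$)
$R{\left(r{\left(p,1 \right)},-23 \right)} - -27681 = \left(-23\right)^{2} - -27681 = 529 + 27681 = 28210$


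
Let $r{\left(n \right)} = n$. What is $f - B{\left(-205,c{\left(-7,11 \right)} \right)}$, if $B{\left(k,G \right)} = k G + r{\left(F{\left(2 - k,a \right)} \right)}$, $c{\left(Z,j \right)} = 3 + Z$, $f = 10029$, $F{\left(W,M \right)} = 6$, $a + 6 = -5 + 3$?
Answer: $9203$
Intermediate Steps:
$a = -8$ ($a = -6 + \left(-5 + 3\right) = -6 - 2 = -8$)
$B{\left(k,G \right)} = 6 + G k$ ($B{\left(k,G \right)} = k G + 6 = G k + 6 = 6 + G k$)
$f - B{\left(-205,c{\left(-7,11 \right)} \right)} = 10029 - \left(6 + \left(3 - 7\right) \left(-205\right)\right) = 10029 - \left(6 - -820\right) = 10029 - \left(6 + 820\right) = 10029 - 826 = 9203$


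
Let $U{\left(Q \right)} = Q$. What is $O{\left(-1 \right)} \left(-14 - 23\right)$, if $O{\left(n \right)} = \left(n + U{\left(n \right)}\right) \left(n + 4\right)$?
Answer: $222$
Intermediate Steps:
$O{\left(n \right)} = 2 n \left(4 + n\right)$ ($O{\left(n \right)} = \left(n + n\right) \left(n + 4\right) = 2 n \left(4 + n\right)$)
$O{\left(-1 \right)} \left(-14 - 23\right) = 2 \left(-1\right) \left(4 - 1\right) \left(-14 - 23\right) = 2 \left(-1\right) 3 \left(-37\right) = \left(-6\right) \left(-37\right) = 222$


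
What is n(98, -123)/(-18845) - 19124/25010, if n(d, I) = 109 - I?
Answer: -7323882/9426269 ≈ -0.77697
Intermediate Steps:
n(98, -123)/(-18845) - 19124/25010 = (109 - 1*(-123))/(-18845) - 19124/25010 = (109 + 123)*(-1/18845) - 19124*1/25010 = 232*(-1/18845) - 9562/12505 = -232/18845 - 9562/12505 = -7323882/9426269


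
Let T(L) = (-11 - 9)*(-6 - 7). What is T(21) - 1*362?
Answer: -102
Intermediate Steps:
T(L) = 260 (T(L) = -20*(-13) = 260)
T(21) - 1*362 = 260 - 1*362 = 260 - 362 = -102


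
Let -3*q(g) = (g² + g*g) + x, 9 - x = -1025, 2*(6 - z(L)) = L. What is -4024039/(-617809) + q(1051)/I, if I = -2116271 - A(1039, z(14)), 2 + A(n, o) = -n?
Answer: 13450403867417/1960212196605 ≈ 6.8617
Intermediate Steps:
z(L) = 6 - L/2
x = 1034 (x = 9 - 1*(-1025) = 9 + 1025 = 1034)
A(n, o) = -2 - n
q(g) = -1034/3 - 2*g²/3 (q(g) = -((g² + g*g) + 1034)/3 = -((g² + g²) + 1034)/3 = -(2*g² + 1034)/3 = -(1034 + 2*g²)/3 = -1034/3 - 2*g²/3)
I = -2115230 (I = -2116271 - (-2 - 1*1039) = -2116271 - (-2 - 1039) = -2116271 - 1*(-1041) = -2116271 + 1041 = -2115230)
-4024039/(-617809) + q(1051)/I = -4024039/(-617809) + (-1034/3 - ⅔*1051²)/(-2115230) = -4024039*(-1/617809) + (-1034/3 - ⅔*1104601)*(-1/2115230) = 4024039/617809 + (-1034/3 - 2209202/3)*(-1/2115230) = 4024039/617809 - 2210236/3*(-1/2115230) = 4024039/617809 + 1105118/3172845 = 13450403867417/1960212196605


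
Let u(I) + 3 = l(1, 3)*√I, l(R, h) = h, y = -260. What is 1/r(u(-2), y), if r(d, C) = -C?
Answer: 1/260 ≈ 0.0038462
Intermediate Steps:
u(I) = -3 + 3*√I
1/r(u(-2), y) = 1/(-1*(-260)) = 1/260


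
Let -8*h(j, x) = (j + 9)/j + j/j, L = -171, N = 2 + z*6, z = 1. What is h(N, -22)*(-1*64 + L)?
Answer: 5875/64 ≈ 91.797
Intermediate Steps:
N = 8 (N = 2 + 1*6 = 2 + 6 = 8)
h(j, x) = -1/8 - (9 + j)/(8*j) (h(j, x) = -((j + 9)/j + j/j)/8 = -((9 + j)/j + 1)/8 = -(1 + (9 + j)/j)/8 = -1/8 - (9 + j)/(8*j))
h(N, -22)*(-1*64 + L) = ((1/8)*(-9 - 2*8)/8)*(-1*64 - 171) = ((1/8)*(1/8)*(-9 - 16))*(-64 - 171) = ((1/8)*(1/8)*(-25))*(-235) = -25/64*(-235) = 5875/64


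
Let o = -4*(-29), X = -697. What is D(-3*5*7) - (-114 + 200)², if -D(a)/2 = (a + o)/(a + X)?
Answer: -2965785/401 ≈ -7396.0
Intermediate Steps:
o = 116
D(a) = -2*(116 + a)/(-697 + a) (D(a) = -2*(a + 116)/(a - 697) = -2*(116 + a)/(-697 + a))
D(-3*5*7) - (-114 + 200)² = 2*(-116 - (-3*5)*7)/(-697 - 3*5*7) - (-114 + 200)² = 2*(-116 - (-15)*7)/(-697 - 15*7) - 1*86² = 2*(-116 - 1*(-105))/(-697 - 105) - 1*7396 = 2*(-116 + 105)/(-802) - 7396 = 2*(-1/802)*(-11) - 7396 = 11/401 - 7396 = -2965785/401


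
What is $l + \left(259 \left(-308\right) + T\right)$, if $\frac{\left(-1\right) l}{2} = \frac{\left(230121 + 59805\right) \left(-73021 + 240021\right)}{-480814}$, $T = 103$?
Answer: $\frac{29264656717}{240407} \approx 1.2173 \cdot 10^{5}$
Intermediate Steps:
$l = \frac{48417642000}{240407}$ ($l = - 2 \frac{\left(230121 + 59805\right) \left(-73021 + 240021\right)}{-480814} = - 2 \cdot 289926 \cdot 167000 \left(- \frac{1}{480814}\right) = - 2 \cdot 48417642000 \left(- \frac{1}{480814}\right) = \left(-2\right) \left(- \frac{24208821000}{240407}\right) = \frac{48417642000}{240407} \approx 2.014 \cdot 10^{5}$)
$l + \left(259 \left(-308\right) + T\right) = \frac{48417642000}{240407} + \left(259 \left(-308\right) + 103\right) = \frac{48417642000}{240407} + \left(-79772 + 103\right) = \frac{48417642000}{240407} - 79669 = \frac{29264656717}{240407}$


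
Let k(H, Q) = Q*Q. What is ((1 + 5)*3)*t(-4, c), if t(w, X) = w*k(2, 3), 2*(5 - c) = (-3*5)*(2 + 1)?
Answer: -648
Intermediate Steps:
k(H, Q) = Q²
c = 55/2 (c = 5 - (-3*5)*(2 + 1)/2 = 5 - (-15)*3/2 = 5 - ½*(-45) = 5 + 45/2 = 55/2 ≈ 27.500)
t(w, X) = 9*w (t(w, X) = w*3² = w*9 = 9*w)
((1 + 5)*3)*t(-4, c) = ((1 + 5)*3)*(9*(-4)) = (6*3)*(-36) = 18*(-36) = -648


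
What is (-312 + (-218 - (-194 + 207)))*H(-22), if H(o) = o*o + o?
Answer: -250866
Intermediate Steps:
H(o) = o + o² (H(o) = o² + o = o + o²)
(-312 + (-218 - (-194 + 207)))*H(-22) = (-312 + (-218 - (-194 + 207)))*(-22*(1 - 22)) = (-312 + (-218 - 1*13))*(-22*(-21)) = (-312 + (-218 - 13))*462 = (-312 - 231)*462 = -543*462 = -250866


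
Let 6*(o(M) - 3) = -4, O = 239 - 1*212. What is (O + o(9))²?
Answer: 7744/9 ≈ 860.44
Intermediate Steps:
O = 27 (O = 239 - 212 = 27)
o(M) = 7/3 (o(M) = 3 + (⅙)*(-4) = 3 - ⅔ = 7/3)
(O + o(9))² = (27 + 7/3)² = (88/3)² = 7744/9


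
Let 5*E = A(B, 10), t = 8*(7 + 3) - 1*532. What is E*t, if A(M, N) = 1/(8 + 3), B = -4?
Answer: -452/55 ≈ -8.2182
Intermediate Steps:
A(M, N) = 1/11
t = -452 (t = 8*10 - 532 = 80 - 532 = -452)
E = 1/55 (E = (1/5)*(1/11) = 1/55 ≈ 0.018182)
E*t = (1/55)*(-452) = -452/55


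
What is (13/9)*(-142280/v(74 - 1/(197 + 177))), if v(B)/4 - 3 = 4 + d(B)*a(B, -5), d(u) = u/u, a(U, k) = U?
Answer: -172941340/272637 ≈ -634.33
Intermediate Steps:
d(u) = 1
v(B) = 28 + 4*B (v(B) = 12 + 4*(4 + 1*B) = 12 + 4*(4 + B) = 12 + (16 + 4*B) = 28 + 4*B)
(13/9)*(-142280/v(74 - 1/(197 + 177))) = (13/9)*(-142280/(28 + 4*(74 - 1/(197 + 177)))) = (13*(⅑))*(-142280/(28 + 4*(74 - 1/374))) = 13*(-142280/(28 + 4*(74 - 1*1/374)))/9 = 13*(-142280/(28 + 4*(74 - 1/374)))/9 = 13*(-142280/(28 + 4*(27675/374)))/9 = 13*(-142280/(28 + 55350/187))/9 = 13*(-142280/60586/187)/9 = 13*(-142280*187/60586)/9 = (13/9)*(-13303180/30293) = -172941340/272637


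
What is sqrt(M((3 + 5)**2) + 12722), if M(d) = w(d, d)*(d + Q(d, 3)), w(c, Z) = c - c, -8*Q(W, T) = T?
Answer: sqrt(12722) ≈ 112.79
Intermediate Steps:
Q(W, T) = -T/8
w(c, Z) = 0
M(d) = 0 (M(d) = 0*(d - 1/8*3) = 0*(d - 3/8) = 0*(-3/8 + d) = 0)
sqrt(M((3 + 5)**2) + 12722) = sqrt(0 + 12722) = sqrt(12722)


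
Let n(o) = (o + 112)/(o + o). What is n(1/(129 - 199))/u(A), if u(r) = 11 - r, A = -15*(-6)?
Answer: 7839/158 ≈ 49.614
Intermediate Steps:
A = 90
n(o) = (112 + o)/(2*o) (n(o) = (112 + o)/((2*o)) = (112 + o)*(1/(2*o)) = (112 + o)/(2*o))
n(1/(129 - 199))/u(A) = ((112 + 1/(129 - 199))/(2*(1/(129 - 199))))/(11 - 1*90) = ((112 + 1/(-70))/(2*(1/(-70))))/(11 - 90) = ((112 - 1/70)/(2*(-1/70)))/(-79) = ((1/2)*(-70)*(7839/70))*(-1/79) = -7839/2*(-1/79) = 7839/158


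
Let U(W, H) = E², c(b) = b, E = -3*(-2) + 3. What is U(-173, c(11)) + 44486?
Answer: 44567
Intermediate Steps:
E = 9 (E = 6 + 3 = 9)
U(W, H) = 81 (U(W, H) = 9² = 81)
U(-173, c(11)) + 44486 = 81 + 44486 = 44567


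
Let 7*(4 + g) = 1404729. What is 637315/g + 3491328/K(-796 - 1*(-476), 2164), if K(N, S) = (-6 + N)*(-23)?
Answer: 2468861024009/5266224049 ≈ 468.81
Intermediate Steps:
g = 1404701/7 (g = -4 + (⅐)*1404729 = -4 + 1404729/7 = 1404701/7 ≈ 2.0067e+5)
K(N, S) = 138 - 23*N
637315/g + 3491328/K(-796 - 1*(-476), 2164) = 637315/(1404701/7) + 3491328/(138 - 23*(-796 - 1*(-476))) = 637315*(7/1404701) + 3491328/(138 - 23*(-796 + 476)) = 4461205/1404701 + 3491328/(138 - 23*(-320)) = 4461205/1404701 + 3491328/(138 + 7360) = 4461205/1404701 + 3491328/7498 = 4461205/1404701 + 3491328*(1/7498) = 4461205/1404701 + 1745664/3749 = 2468861024009/5266224049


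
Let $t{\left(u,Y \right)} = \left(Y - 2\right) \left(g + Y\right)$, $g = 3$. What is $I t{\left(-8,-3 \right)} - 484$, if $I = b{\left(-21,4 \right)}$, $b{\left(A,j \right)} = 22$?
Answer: $-484$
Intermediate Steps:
$I = 22$
$t{\left(u,Y \right)} = \left(-2 + Y\right) \left(3 + Y\right)$ ($t{\left(u,Y \right)} = \left(Y - 2\right) \left(3 + Y\right) = \left(-2 + Y\right) \left(3 + Y\right)$)
$I t{\left(-8,-3 \right)} - 484 = 22 \left(-6 - 3 + \left(-3\right)^{2}\right) - 484 = 22 \left(-6 - 3 + 9\right) - 484 = 22 \cdot 0 - 484 = 0 - 484 = -484$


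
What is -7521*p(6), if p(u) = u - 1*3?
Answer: -22563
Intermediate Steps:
p(u) = -3 + u (p(u) = u - 3 = -3 + u)
-7521*p(6) = -7521*(-3 + 6) = -7521*3 = -22563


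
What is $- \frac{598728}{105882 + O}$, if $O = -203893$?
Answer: $\frac{598728}{98011} \approx 6.1088$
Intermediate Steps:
$- \frac{598728}{105882 + O} = - \frac{598728}{105882 - 203893} = - \frac{598728}{-98011} = \left(-598728\right) \left(- \frac{1}{98011}\right) = \frac{598728}{98011}$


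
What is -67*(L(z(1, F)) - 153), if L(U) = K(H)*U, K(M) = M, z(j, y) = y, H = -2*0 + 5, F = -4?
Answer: 11591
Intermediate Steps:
H = 5 (H = 0 + 5 = 5)
L(U) = 5*U
-67*(L(z(1, F)) - 153) = -67*(5*(-4) - 153) = -67*(-20 - 153) = -67*(-173) = 11591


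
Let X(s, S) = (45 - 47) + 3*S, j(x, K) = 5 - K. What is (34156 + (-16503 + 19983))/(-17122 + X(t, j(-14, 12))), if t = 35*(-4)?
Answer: -37636/17145 ≈ -2.1952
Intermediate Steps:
t = -140
X(s, S) = -2 + 3*S
(34156 + (-16503 + 19983))/(-17122 + X(t, j(-14, 12))) = (34156 + (-16503 + 19983))/(-17122 + (-2 + 3*(5 - 1*12))) = (34156 + 3480)/(-17122 + (-2 + 3*(5 - 12))) = 37636/(-17122 + (-2 + 3*(-7))) = 37636/(-17122 + (-2 - 21)) = 37636/(-17122 - 23) = 37636/(-17145) = 37636*(-1/17145) = -37636/17145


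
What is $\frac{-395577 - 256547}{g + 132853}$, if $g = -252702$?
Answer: $\frac{652124}{119849} \approx 5.4412$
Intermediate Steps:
$\frac{-395577 - 256547}{g + 132853} = \frac{-395577 - 256547}{-252702 + 132853} = - \frac{652124}{-119849} = \left(-652124\right) \left(- \frac{1}{119849}\right) = \frac{652124}{119849}$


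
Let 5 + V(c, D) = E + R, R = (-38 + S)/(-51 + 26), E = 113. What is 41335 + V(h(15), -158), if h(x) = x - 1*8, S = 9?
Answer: 1036104/25 ≈ 41444.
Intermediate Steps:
h(x) = -8 + x (h(x) = x - 8 = -8 + x)
R = 29/25 (R = (-38 + 9)/(-51 + 26) = -29/(-25) = -29*(-1/25) = 29/25 ≈ 1.1600)
V(c, D) = 2729/25 (V(c, D) = -5 + (113 + 29/25) = -5 + 2854/25 = 2729/25)
41335 + V(h(15), -158) = 41335 + 2729/25 = 1036104/25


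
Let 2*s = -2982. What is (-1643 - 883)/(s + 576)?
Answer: 842/305 ≈ 2.7607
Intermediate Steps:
s = -1491 (s = (½)*(-2982) = -1491)
(-1643 - 883)/(s + 576) = (-1643 - 883)/(-1491 + 576) = -2526/(-915) = -2526*(-1/915) = 842/305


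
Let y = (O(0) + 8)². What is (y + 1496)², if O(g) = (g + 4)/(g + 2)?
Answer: 2547216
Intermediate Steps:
O(g) = (4 + g)/(2 + g)
y = 100 (y = ((4 + 0)/(2 + 0) + 8)² = (4/2 + 8)² = ((½)*4 + 8)² = (2 + 8)² = 10² = 100)
(y + 1496)² = (100 + 1496)² = 1596² = 2547216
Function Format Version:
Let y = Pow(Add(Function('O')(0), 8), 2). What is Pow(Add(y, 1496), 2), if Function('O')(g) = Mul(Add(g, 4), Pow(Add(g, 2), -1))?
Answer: 2547216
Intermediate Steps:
Function('O')(g) = Mul(Pow(Add(2, g), -1), Add(4, g)) (Function('O')(g) = Mul(Add(4, g), Pow(Add(2, g), -1)) = Mul(Pow(Add(2, g), -1), Add(4, g)))
y = 100 (y = Pow(Add(Mul(Pow(Add(2, 0), -1), Add(4, 0)), 8), 2) = Pow(Add(Mul(Pow(2, -1), 4), 8), 2) = Pow(Add(Mul(Rational(1, 2), 4), 8), 2) = Pow(Add(2, 8), 2) = Pow(10, 2) = 100)
Pow(Add(y, 1496), 2) = Pow(Add(100, 1496), 2) = Pow(1596, 2) = 2547216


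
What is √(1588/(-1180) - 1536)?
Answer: I*√133787515/295 ≈ 39.209*I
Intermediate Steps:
√(1588/(-1180) - 1536) = √(1588*(-1/1180) - 1536) = √(-397/295 - 1536) = √(-453517/295) = I*√133787515/295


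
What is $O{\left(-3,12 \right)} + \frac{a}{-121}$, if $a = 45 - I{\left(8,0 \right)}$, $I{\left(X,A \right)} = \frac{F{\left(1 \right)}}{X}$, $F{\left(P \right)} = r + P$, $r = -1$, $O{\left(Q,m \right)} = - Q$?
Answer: $\frac{318}{121} \approx 2.6281$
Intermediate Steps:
$F{\left(P \right)} = -1 + P$
$I{\left(X,A \right)} = 0$ ($I{\left(X,A \right)} = \frac{-1 + 1}{X} = \frac{0}{X} = 0$)
$a = 45$ ($a = 45 - 0 = 45 + 0 = 45$)
$O{\left(-3,12 \right)} + \frac{a}{-121} = \left(-1\right) \left(-3\right) + \frac{45}{-121} = 3 + 45 \left(- \frac{1}{121}\right) = 3 - \frac{45}{121} = \frac{318}{121}$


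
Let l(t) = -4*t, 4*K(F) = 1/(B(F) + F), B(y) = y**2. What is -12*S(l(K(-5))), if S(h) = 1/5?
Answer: -12/5 ≈ -2.4000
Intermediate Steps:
K(F) = 1/(4*(F + F**2)) (K(F) = 1/(4*(F**2 + F)) = 1/(4*(F + F**2)))
S(h) = 1/5
-12*S(l(K(-5))) = -12*1/5 = -12/5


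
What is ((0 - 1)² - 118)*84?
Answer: -9828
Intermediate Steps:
((0 - 1)² - 118)*84 = ((-1)² - 118)*84 = (1 - 118)*84 = -117*84 = -9828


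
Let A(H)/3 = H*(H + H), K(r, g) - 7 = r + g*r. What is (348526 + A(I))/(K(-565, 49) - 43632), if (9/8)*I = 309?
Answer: -480706/43125 ≈ -11.147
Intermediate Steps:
I = 824/3 (I = (8/9)*309 = 824/3 ≈ 274.67)
K(r, g) = 7 + r + g*r (K(r, g) = 7 + (r + g*r) = 7 + r + g*r)
A(H) = 6*H² (A(H) = 3*(H*(H + H)) = 3*(H*(2*H)) = 3*(2*H²) = 6*H²)
(348526 + A(I))/(K(-565, 49) - 43632) = (348526 + 6*(824/3)²)/((7 - 565 + 49*(-565)) - 43632) = (348526 + 6*(678976/9))/((7 - 565 - 27685) - 43632) = (348526 + 1357952/3)/(-28243 - 43632) = (2403530/3)/(-71875) = (2403530/3)*(-1/71875) = -480706/43125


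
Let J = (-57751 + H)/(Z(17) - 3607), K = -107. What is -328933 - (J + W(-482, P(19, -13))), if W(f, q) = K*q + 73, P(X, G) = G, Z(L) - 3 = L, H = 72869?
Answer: -1185118921/3587 ≈ -3.3039e+5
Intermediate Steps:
Z(L) = 3 + L
J = -15118/3587 (J = (-57751 + 72869)/((3 + 17) - 3607) = 15118/(20 - 3607) = 15118/(-3587) = 15118*(-1/3587) = -15118/3587 ≈ -4.2147)
W(f, q) = 73 - 107*q (W(f, q) = -107*q + 73 = 73 - 107*q)
-328933 - (J + W(-482, P(19, -13))) = -328933 - (-15118/3587 + (73 - 107*(-13))) = -328933 - (-15118/3587 + (73 + 1391)) = -328933 - (-15118/3587 + 1464) = -328933 - 1*5236250/3587 = -328933 - 5236250/3587 = -1185118921/3587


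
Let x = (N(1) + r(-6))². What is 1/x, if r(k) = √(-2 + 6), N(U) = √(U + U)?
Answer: (2 + √2)⁻² ≈ 0.085786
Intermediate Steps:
N(U) = √2*√U (N(U) = √(2*U) = √2*√U)
r(k) = 2 (r(k) = √4 = 2)
x = (2 + √2)² (x = (√2*√1 + 2)² = (√2*1 + 2)² = (√2 + 2)² = (2 + √2)² ≈ 11.657)
1/x = 1/((2 + √2)²) = (2 + √2)⁻²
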